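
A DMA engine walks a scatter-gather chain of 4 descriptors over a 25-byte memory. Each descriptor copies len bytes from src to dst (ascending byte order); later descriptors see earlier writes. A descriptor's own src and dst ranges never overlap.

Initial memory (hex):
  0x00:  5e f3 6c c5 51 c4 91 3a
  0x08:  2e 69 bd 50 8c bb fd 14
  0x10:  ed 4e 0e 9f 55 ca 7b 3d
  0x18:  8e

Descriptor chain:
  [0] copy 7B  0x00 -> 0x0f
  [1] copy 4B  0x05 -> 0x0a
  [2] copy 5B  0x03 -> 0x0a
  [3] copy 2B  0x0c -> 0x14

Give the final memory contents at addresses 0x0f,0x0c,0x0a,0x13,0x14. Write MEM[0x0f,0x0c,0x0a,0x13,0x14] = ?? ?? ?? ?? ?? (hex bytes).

MEM[0x0f,0x0c,0x0a,0x13,0x14] = 5e c4 c5 51 c4

  after D0: wrote 7B at 0x0f = 5ef36cc551c491
  after D1: wrote 4B at 0x0a = c4913a2e
  after D2: wrote 5B at 0x0a = c551c4913a
  after D3: wrote 2B at 0x14 = c491
query mem[0x0f]=0x5e, mem[0x0c]=0xc4, mem[0x0a]=0xc5, mem[0x13]=0x51, mem[0x14]=0xc4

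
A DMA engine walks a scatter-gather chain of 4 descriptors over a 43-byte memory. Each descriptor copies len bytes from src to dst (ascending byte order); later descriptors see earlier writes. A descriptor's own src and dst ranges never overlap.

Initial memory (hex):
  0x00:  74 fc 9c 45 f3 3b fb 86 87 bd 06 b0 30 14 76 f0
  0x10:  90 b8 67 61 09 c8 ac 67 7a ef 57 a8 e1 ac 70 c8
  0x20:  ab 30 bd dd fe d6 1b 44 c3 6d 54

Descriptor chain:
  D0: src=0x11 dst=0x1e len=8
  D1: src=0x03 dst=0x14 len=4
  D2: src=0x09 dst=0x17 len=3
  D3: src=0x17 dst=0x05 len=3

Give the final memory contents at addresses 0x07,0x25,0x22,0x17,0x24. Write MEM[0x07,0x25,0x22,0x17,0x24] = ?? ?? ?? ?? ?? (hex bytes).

  after D0: wrote 8B at 0x1e = b8676109c8ac677a
  after D1: wrote 4B at 0x14 = 45f33bfb
  after D2: wrote 3B at 0x17 = bd06b0
  after D3: wrote 3B at 0x05 = bd06b0
query mem[0x07]=0xb0, mem[0x25]=0x7a, mem[0x22]=0xc8, mem[0x17]=0xbd, mem[0x24]=0x67

MEM[0x07,0x25,0x22,0x17,0x24] = b0 7a c8 bd 67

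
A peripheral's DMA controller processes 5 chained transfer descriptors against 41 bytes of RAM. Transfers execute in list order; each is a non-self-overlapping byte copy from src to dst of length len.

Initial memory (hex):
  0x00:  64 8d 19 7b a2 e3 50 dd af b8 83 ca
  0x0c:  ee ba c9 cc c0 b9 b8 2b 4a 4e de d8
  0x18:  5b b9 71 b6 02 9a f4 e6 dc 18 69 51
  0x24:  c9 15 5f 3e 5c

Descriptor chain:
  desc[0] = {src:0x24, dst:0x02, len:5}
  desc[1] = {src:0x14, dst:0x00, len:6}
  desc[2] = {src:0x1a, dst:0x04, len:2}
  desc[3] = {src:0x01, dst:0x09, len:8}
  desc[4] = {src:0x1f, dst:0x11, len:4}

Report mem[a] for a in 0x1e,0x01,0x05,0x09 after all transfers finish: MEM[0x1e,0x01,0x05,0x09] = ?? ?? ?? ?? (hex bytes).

#0 dst[0x02+5] := {0xc9,0x15,0x5f,0x3e,0x5c}
#1 dst[0x00+6] := {0x4a,0x4e,0xde,0xd8,0x5b,0xb9}
#2 dst[0x04+2] := {0x71,0xb6}
#3 dst[0x09+8] := {0x4e,0xde,0xd8,0x71,0xb6,0x5c,0xdd,0xaf}
#4 dst[0x11+4] := {0xe6,0xdc,0x18,0x69}
query mem[0x1e]=0xf4, mem[0x01]=0x4e, mem[0x05]=0xb6, mem[0x09]=0x4e

MEM[0x1e,0x01,0x05,0x09] = f4 4e b6 4e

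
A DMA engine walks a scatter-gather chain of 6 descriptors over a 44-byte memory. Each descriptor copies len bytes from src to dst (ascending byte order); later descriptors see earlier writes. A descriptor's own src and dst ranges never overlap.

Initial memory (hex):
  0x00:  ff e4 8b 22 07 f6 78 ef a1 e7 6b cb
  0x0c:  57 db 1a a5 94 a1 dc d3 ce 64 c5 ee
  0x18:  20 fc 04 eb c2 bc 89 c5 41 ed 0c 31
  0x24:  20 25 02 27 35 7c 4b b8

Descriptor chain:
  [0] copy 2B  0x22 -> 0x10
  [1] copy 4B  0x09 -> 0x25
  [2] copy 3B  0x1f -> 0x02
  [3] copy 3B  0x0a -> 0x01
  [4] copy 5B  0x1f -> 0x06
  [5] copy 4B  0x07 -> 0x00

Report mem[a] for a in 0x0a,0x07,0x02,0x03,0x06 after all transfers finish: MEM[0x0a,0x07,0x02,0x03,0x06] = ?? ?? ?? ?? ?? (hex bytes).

D0: mem[0x10..0x11] <- [0c 31]
D1: mem[0x25..0x28] <- [e7 6b cb 57]
D2: mem[0x02..0x04] <- [c5 41 ed]
D3: mem[0x01..0x03] <- [6b cb 57]
D4: mem[0x06..0x0a] <- [c5 41 ed 0c 31]
D5: mem[0x00..0x03] <- [41 ed 0c 31]
query mem[0x0a]=0x31, mem[0x07]=0x41, mem[0x02]=0x0c, mem[0x03]=0x31, mem[0x06]=0xc5

MEM[0x0a,0x07,0x02,0x03,0x06] = 31 41 0c 31 c5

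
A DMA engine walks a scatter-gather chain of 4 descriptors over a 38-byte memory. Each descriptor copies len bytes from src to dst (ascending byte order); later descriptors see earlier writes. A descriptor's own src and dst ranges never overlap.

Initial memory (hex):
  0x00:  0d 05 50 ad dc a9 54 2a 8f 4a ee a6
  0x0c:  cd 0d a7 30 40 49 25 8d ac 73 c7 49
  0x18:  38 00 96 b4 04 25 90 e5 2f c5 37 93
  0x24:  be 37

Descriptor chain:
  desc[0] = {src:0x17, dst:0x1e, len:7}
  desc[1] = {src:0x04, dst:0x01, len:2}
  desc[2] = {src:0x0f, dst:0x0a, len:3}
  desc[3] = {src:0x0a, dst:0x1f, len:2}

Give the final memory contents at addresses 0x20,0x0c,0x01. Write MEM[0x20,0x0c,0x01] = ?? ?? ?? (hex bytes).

MEM[0x20,0x0c,0x01] = 40 49 dc

  after D0: wrote 7B at 0x1e = 49380096b40425
  after D1: wrote 2B at 0x01 = dca9
  after D2: wrote 3B at 0x0a = 304049
  after D3: wrote 2B at 0x1f = 3040
query mem[0x20]=0x40, mem[0x0c]=0x49, mem[0x01]=0xdc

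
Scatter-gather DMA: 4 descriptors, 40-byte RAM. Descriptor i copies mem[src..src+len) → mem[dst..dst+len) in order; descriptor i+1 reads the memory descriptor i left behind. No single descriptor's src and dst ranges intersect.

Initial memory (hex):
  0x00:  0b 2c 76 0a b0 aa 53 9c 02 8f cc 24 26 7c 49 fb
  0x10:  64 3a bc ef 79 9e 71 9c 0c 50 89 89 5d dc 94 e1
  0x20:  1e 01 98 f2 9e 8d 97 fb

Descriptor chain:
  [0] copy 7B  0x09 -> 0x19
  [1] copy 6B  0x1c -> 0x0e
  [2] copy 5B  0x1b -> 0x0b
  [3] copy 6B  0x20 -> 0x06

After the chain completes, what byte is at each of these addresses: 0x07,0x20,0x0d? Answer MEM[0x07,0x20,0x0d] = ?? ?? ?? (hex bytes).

MEM[0x07,0x20,0x0d] = 01 1e 7c

D0: mem[0x19..0x1f] <- [8f cc 24 26 7c 49 fb]
D1: mem[0x0e..0x13] <- [26 7c 49 fb 1e 01]
D2: mem[0x0b..0x0f] <- [24 26 7c 49 fb]
D3: mem[0x06..0x0b] <- [1e 01 98 f2 9e 8d]
query mem[0x07]=0x01, mem[0x20]=0x1e, mem[0x0d]=0x7c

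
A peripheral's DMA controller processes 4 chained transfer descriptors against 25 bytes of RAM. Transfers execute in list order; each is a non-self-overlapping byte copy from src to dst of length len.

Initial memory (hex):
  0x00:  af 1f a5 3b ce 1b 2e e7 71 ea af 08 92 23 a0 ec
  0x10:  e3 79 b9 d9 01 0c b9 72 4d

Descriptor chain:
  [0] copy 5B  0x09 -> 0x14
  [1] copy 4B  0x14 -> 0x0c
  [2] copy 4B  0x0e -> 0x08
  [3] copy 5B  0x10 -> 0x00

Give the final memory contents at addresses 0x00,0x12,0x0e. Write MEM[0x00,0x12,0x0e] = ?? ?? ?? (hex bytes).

MEM[0x00,0x12,0x0e] = e3 b9 08

  after D0: wrote 5B at 0x14 = eaaf089223
  after D1: wrote 4B at 0x0c = eaaf0892
  after D2: wrote 4B at 0x08 = 0892e379
  after D3: wrote 5B at 0x00 = e379b9d9ea
query mem[0x00]=0xe3, mem[0x12]=0xb9, mem[0x0e]=0x08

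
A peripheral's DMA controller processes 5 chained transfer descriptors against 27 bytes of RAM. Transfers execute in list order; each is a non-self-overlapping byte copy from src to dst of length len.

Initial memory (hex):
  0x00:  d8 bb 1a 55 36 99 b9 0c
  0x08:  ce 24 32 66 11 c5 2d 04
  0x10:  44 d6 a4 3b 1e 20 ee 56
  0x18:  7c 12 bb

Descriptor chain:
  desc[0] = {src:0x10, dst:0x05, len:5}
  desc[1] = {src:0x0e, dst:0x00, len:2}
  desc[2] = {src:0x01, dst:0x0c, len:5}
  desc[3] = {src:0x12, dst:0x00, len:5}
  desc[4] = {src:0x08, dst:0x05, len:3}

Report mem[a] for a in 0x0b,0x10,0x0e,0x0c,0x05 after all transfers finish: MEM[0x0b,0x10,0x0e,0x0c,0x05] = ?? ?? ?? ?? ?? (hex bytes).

  after D0: wrote 5B at 0x05 = 44d6a43b1e
  after D1: wrote 2B at 0x00 = 2d04
  after D2: wrote 5B at 0x0c = 041a553644
  after D3: wrote 5B at 0x00 = a43b1e20ee
  after D4: wrote 3B at 0x05 = 3b1e32
query mem[0x0b]=0x66, mem[0x10]=0x44, mem[0x0e]=0x55, mem[0x0c]=0x04, mem[0x05]=0x3b

MEM[0x0b,0x10,0x0e,0x0c,0x05] = 66 44 55 04 3b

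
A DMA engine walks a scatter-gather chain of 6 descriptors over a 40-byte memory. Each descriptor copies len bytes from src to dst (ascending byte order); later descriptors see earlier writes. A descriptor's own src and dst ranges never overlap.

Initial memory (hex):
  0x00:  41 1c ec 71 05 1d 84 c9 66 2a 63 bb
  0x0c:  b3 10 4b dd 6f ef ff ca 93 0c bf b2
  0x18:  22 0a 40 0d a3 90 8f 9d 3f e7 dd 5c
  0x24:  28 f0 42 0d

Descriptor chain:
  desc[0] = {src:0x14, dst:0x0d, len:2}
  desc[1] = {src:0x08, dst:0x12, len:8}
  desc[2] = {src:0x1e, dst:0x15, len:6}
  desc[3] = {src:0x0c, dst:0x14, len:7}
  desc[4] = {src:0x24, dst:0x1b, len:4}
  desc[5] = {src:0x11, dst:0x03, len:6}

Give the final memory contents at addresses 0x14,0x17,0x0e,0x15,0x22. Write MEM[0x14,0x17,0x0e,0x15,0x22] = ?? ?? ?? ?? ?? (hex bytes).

MEM[0x14,0x17,0x0e,0x15,0x22] = b3 dd 0c 93 dd

D0: mem[0x0d..0x0e] <- [93 0c]
D1: mem[0x12..0x19] <- [66 2a 63 bb b3 93 0c dd]
D2: mem[0x15..0x1a] <- [8f 9d 3f e7 dd 5c]
D3: mem[0x14..0x1a] <- [b3 93 0c dd 6f ef 66]
D4: mem[0x1b..0x1e] <- [28 f0 42 0d]
D5: mem[0x03..0x08] <- [ef 66 2a b3 93 0c]
query mem[0x14]=0xb3, mem[0x17]=0xdd, mem[0x0e]=0x0c, mem[0x15]=0x93, mem[0x22]=0xdd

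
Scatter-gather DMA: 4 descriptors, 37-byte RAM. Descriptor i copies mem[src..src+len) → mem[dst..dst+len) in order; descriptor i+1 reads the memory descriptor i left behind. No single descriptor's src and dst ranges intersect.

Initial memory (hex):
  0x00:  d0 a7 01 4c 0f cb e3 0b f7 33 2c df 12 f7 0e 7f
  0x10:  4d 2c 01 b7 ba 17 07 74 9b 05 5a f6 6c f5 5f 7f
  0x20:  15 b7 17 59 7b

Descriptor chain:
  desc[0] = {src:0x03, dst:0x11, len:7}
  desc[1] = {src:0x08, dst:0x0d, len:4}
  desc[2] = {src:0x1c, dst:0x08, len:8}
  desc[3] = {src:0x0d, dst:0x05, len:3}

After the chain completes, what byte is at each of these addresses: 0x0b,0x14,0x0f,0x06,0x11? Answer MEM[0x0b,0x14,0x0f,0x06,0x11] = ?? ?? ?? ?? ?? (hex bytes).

#0 dst[0x11+7] := {0x4c,0x0f,0xcb,0xe3,0x0b,0xf7,0x33}
#1 dst[0x0d+4] := {0xf7,0x33,0x2c,0xdf}
#2 dst[0x08+8] := {0x6c,0xf5,0x5f,0x7f,0x15,0xb7,0x17,0x59}
#3 dst[0x05+3] := {0xb7,0x17,0x59}
query mem[0x0b]=0x7f, mem[0x14]=0xe3, mem[0x0f]=0x59, mem[0x06]=0x17, mem[0x11]=0x4c

MEM[0x0b,0x14,0x0f,0x06,0x11] = 7f e3 59 17 4c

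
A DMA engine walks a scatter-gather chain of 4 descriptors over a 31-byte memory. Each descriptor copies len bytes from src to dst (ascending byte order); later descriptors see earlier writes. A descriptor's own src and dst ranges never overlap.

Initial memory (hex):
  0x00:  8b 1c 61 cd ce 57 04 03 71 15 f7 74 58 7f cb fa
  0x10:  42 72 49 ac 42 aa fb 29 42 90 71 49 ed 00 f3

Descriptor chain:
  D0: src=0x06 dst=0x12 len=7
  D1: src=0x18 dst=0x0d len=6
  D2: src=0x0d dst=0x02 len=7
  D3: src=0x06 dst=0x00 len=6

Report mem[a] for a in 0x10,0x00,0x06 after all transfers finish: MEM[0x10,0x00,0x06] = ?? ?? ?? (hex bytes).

D0: mem[0x12..0x18] <- [04 03 71 15 f7 74 58]
D1: mem[0x0d..0x12] <- [58 90 71 49 ed 00]
D2: mem[0x02..0x08] <- [58 90 71 49 ed 00 03]
D3: mem[0x00..0x05] <- [ed 00 03 15 f7 74]
query mem[0x10]=0x49, mem[0x00]=0xed, mem[0x06]=0xed

MEM[0x10,0x00,0x06] = 49 ed ed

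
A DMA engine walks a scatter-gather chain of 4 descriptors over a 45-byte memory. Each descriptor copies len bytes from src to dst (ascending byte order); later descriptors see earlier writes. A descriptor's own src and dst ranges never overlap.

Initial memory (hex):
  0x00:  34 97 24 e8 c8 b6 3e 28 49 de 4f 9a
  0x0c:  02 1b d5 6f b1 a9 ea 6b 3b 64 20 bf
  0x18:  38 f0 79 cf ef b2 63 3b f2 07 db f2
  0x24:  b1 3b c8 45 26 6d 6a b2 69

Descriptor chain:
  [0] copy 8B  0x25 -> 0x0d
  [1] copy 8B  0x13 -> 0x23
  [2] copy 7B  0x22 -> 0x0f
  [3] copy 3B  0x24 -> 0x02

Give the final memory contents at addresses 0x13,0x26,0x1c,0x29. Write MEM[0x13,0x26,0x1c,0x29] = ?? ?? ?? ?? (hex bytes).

MEM[0x13,0x26,0x1c,0x29] = 20 20 ef f0

D0: mem[0x0d..0x14] <- [3b c8 45 26 6d 6a b2 69]
D1: mem[0x23..0x2a] <- [b2 69 64 20 bf 38 f0 79]
D2: mem[0x0f..0x15] <- [db b2 69 64 20 bf 38]
D3: mem[0x02..0x04] <- [69 64 20]
query mem[0x13]=0x20, mem[0x26]=0x20, mem[0x1c]=0xef, mem[0x29]=0xf0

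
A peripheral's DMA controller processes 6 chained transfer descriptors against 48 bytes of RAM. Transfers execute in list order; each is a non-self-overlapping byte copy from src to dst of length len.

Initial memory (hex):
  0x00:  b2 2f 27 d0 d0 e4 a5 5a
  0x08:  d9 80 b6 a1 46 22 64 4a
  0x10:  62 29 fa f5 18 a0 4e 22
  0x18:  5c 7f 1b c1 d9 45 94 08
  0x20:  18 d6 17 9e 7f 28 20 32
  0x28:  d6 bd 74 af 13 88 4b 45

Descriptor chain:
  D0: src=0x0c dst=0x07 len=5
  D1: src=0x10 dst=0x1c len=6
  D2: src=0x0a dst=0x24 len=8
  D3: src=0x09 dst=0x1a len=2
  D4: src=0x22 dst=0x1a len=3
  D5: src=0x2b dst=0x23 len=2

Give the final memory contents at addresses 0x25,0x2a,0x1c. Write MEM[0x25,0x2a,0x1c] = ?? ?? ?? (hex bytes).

MEM[0x25,0x2a,0x1c] = 62 62 4a

[0] 0x0c->0x07 len=5 : 46 22 64 4a 62
[1] 0x10->0x1c len=6 : 62 29 fa f5 18 a0
[2] 0x0a->0x24 len=8 : 4a 62 46 22 64 4a 62 29
[3] 0x09->0x1a len=2 : 64 4a
[4] 0x22->0x1a len=3 : 17 9e 4a
[5] 0x2b->0x23 len=2 : 29 13
query mem[0x25]=0x62, mem[0x2a]=0x62, mem[0x1c]=0x4a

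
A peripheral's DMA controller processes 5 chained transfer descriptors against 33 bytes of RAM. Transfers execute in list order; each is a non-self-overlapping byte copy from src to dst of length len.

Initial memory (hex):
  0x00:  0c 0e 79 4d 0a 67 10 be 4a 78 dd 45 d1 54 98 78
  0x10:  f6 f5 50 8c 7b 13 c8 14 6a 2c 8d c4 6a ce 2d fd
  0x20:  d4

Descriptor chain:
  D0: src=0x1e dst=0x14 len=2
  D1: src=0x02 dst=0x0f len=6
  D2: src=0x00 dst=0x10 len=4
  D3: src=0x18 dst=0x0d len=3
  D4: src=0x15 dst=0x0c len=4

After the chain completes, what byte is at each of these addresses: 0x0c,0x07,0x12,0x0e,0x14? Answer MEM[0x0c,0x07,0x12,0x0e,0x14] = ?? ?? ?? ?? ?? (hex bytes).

MEM[0x0c,0x07,0x12,0x0e,0x14] = fd be 79 14 be

D0: mem[0x14..0x15] <- [2d fd]
D1: mem[0x0f..0x14] <- [79 4d 0a 67 10 be]
D2: mem[0x10..0x13] <- [0c 0e 79 4d]
D3: mem[0x0d..0x0f] <- [6a 2c 8d]
D4: mem[0x0c..0x0f] <- [fd c8 14 6a]
query mem[0x0c]=0xfd, mem[0x07]=0xbe, mem[0x12]=0x79, mem[0x0e]=0x14, mem[0x14]=0xbe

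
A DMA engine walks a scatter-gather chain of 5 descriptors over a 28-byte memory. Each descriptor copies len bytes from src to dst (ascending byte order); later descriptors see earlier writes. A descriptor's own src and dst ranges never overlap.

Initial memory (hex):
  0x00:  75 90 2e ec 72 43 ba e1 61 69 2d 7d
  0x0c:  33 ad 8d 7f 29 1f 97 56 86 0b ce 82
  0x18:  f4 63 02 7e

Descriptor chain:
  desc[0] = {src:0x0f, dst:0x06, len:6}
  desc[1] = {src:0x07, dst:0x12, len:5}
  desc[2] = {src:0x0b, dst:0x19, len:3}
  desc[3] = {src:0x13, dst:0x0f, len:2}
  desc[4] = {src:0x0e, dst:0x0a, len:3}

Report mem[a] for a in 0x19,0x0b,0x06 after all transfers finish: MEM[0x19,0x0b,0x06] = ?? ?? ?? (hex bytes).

MEM[0x19,0x0b,0x06] = 86 1f 7f

#0 dst[0x06+6] := {0x7f,0x29,0x1f,0x97,0x56,0x86}
#1 dst[0x12+5] := {0x29,0x1f,0x97,0x56,0x86}
#2 dst[0x19+3] := {0x86,0x33,0xad}
#3 dst[0x0f+2] := {0x1f,0x97}
#4 dst[0x0a+3] := {0x8d,0x1f,0x97}
query mem[0x19]=0x86, mem[0x0b]=0x1f, mem[0x06]=0x7f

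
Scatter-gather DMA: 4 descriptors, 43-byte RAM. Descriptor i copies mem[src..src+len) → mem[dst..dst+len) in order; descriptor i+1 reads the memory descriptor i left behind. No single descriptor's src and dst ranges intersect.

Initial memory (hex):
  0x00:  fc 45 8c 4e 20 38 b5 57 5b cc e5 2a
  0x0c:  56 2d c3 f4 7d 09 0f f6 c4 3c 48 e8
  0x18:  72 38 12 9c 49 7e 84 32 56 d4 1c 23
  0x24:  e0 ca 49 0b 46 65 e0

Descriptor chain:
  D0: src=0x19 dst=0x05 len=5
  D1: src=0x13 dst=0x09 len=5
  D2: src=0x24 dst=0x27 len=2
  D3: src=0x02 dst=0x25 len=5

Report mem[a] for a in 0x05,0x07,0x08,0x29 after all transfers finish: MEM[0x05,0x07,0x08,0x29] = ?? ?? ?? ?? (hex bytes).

#0 dst[0x05+5] := {0x38,0x12,0x9c,0x49,0x7e}
#1 dst[0x09+5] := {0xf6,0xc4,0x3c,0x48,0xe8}
#2 dst[0x27+2] := {0xe0,0xca}
#3 dst[0x25+5] := {0x8c,0x4e,0x20,0x38,0x12}
query mem[0x05]=0x38, mem[0x07]=0x9c, mem[0x08]=0x49, mem[0x29]=0x12

MEM[0x05,0x07,0x08,0x29] = 38 9c 49 12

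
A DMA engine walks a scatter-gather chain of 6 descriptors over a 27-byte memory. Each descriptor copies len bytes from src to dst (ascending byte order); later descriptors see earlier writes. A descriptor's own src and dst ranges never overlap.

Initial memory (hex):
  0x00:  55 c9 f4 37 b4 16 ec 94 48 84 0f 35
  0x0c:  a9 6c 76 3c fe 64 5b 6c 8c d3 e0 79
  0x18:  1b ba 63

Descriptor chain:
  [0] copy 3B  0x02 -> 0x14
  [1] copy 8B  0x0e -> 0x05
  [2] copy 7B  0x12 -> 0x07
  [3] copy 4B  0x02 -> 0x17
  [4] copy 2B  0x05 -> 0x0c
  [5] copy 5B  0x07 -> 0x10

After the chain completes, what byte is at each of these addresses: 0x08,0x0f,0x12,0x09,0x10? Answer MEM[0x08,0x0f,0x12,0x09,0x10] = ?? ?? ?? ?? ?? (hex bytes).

MEM[0x08,0x0f,0x12,0x09,0x10] = 6c 3c f4 f4 5b

#0 dst[0x14+3] := {0xf4,0x37,0xb4}
#1 dst[0x05+8] := {0x76,0x3c,0xfe,0x64,0x5b,0x6c,0xf4,0x37}
#2 dst[0x07+7] := {0x5b,0x6c,0xf4,0x37,0xb4,0x79,0x1b}
#3 dst[0x17+4] := {0xf4,0x37,0xb4,0x76}
#4 dst[0x0c+2] := {0x76,0x3c}
#5 dst[0x10+5] := {0x5b,0x6c,0xf4,0x37,0xb4}
query mem[0x08]=0x6c, mem[0x0f]=0x3c, mem[0x12]=0xf4, mem[0x09]=0xf4, mem[0x10]=0x5b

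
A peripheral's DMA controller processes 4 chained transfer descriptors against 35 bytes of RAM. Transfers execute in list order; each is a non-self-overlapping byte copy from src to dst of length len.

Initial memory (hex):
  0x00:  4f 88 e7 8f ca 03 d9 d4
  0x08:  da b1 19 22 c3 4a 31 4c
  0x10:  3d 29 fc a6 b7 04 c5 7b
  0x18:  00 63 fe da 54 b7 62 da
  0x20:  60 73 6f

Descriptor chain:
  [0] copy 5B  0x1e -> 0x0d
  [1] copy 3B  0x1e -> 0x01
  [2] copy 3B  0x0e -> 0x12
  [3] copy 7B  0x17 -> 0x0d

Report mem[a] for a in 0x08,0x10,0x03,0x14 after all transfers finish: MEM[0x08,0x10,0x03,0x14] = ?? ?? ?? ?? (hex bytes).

[0] 0x1e->0x0d len=5 : 62 da 60 73 6f
[1] 0x1e->0x01 len=3 : 62 da 60
[2] 0x0e->0x12 len=3 : da 60 73
[3] 0x17->0x0d len=7 : 7b 00 63 fe da 54 b7
query mem[0x08]=0xda, mem[0x10]=0xfe, mem[0x03]=0x60, mem[0x14]=0x73

MEM[0x08,0x10,0x03,0x14] = da fe 60 73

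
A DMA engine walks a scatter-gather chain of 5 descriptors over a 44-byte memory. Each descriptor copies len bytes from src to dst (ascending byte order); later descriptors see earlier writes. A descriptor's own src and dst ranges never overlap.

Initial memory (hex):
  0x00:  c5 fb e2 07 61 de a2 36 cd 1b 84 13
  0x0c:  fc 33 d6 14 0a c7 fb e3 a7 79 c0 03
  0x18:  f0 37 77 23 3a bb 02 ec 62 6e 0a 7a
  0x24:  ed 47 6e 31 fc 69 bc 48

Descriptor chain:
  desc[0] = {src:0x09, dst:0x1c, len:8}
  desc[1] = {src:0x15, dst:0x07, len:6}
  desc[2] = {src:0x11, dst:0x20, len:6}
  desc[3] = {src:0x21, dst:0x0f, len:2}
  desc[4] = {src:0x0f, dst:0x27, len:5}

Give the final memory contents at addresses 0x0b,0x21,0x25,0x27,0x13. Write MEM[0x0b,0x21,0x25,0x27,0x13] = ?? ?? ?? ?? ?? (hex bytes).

MEM[0x0b,0x21,0x25,0x27,0x13] = 37 fb c0 fb e3

  after D0: wrote 8B at 0x1c = 1b8413fc33d6140a
  after D1: wrote 6B at 0x07 = 79c003f03777
  after D2: wrote 6B at 0x20 = c7fbe3a779c0
  after D3: wrote 2B at 0x0f = fbe3
  after D4: wrote 5B at 0x27 = fbe3c7fbe3
query mem[0x0b]=0x37, mem[0x21]=0xfb, mem[0x25]=0xc0, mem[0x27]=0xfb, mem[0x13]=0xe3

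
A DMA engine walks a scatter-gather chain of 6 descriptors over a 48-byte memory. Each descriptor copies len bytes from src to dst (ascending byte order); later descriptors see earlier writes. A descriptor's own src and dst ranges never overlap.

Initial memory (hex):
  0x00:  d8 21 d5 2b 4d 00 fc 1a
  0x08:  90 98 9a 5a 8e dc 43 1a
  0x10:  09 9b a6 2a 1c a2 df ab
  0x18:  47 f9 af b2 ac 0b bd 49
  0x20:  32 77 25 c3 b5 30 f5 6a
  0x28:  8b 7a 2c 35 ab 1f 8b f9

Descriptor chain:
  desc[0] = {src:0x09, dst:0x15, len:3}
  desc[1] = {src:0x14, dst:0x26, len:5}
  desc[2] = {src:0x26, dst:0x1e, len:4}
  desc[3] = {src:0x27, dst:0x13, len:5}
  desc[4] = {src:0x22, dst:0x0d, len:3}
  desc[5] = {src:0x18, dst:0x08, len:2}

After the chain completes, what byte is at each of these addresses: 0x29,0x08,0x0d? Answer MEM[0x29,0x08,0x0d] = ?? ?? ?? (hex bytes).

MEM[0x29,0x08,0x0d] = 5a 47 25

#0 dst[0x15+3] := {0x98,0x9a,0x5a}
#1 dst[0x26+5] := {0x1c,0x98,0x9a,0x5a,0x47}
#2 dst[0x1e+4] := {0x1c,0x98,0x9a,0x5a}
#3 dst[0x13+5] := {0x98,0x9a,0x5a,0x47,0x35}
#4 dst[0x0d+3] := {0x25,0xc3,0xb5}
#5 dst[0x08+2] := {0x47,0xf9}
query mem[0x29]=0x5a, mem[0x08]=0x47, mem[0x0d]=0x25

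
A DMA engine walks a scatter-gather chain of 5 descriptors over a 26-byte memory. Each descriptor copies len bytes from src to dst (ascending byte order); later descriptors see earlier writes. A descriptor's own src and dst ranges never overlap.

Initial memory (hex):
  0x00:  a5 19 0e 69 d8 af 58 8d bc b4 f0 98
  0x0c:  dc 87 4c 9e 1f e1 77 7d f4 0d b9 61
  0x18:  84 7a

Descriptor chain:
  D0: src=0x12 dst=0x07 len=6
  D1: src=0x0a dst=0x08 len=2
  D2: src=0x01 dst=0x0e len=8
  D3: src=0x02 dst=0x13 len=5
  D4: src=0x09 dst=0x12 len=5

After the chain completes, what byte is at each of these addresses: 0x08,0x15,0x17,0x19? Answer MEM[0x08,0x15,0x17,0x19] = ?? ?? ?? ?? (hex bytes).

MEM[0x08,0x15,0x17,0x19] = 0d 61 58 7a

[0] 0x12->0x07 len=6 : 77 7d f4 0d b9 61
[1] 0x0a->0x08 len=2 : 0d b9
[2] 0x01->0x0e len=8 : 19 0e 69 d8 af 58 77 0d
[3] 0x02->0x13 len=5 : 0e 69 d8 af 58
[4] 0x09->0x12 len=5 : b9 0d b9 61 87
query mem[0x08]=0x0d, mem[0x15]=0x61, mem[0x17]=0x58, mem[0x19]=0x7a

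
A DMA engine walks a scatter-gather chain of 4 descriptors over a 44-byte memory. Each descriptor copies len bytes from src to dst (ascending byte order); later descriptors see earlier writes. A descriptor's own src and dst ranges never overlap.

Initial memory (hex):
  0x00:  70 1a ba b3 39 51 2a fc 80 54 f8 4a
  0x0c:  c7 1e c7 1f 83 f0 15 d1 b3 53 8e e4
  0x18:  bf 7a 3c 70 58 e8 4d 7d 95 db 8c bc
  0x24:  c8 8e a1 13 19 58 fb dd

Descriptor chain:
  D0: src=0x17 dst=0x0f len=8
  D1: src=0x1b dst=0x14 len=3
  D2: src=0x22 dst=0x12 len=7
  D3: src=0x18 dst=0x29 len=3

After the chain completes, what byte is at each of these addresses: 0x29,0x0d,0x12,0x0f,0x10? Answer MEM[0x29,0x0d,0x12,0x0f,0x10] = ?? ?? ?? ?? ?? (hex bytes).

MEM[0x29,0x0d,0x12,0x0f,0x10] = 19 1e 8c e4 bf

D0: mem[0x0f..0x16] <- [e4 bf 7a 3c 70 58 e8 4d]
D1: mem[0x14..0x16] <- [70 58 e8]
D2: mem[0x12..0x18] <- [8c bc c8 8e a1 13 19]
D3: mem[0x29..0x2b] <- [19 7a 3c]
query mem[0x29]=0x19, mem[0x0d]=0x1e, mem[0x12]=0x8c, mem[0x0f]=0xe4, mem[0x10]=0xbf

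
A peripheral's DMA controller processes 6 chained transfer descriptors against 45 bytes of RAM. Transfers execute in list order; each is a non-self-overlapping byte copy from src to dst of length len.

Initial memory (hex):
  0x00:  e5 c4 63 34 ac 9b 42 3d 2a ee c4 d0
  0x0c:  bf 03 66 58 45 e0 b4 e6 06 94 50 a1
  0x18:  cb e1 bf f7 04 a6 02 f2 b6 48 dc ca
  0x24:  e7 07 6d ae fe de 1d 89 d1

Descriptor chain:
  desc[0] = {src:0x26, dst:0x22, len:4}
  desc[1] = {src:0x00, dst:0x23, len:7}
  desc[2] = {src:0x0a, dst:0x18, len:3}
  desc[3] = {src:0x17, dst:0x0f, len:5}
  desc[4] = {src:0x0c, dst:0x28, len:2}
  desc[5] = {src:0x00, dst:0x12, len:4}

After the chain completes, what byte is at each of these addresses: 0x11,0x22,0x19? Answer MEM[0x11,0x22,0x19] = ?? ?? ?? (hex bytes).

  after D0: wrote 4B at 0x22 = 6daefede
  after D1: wrote 7B at 0x23 = e5c46334ac9b42
  after D2: wrote 3B at 0x18 = c4d0bf
  after D3: wrote 5B at 0x0f = a1c4d0bff7
  after D4: wrote 2B at 0x28 = bf03
  after D5: wrote 4B at 0x12 = e5c46334
query mem[0x11]=0xd0, mem[0x22]=0x6d, mem[0x19]=0xd0

MEM[0x11,0x22,0x19] = d0 6d d0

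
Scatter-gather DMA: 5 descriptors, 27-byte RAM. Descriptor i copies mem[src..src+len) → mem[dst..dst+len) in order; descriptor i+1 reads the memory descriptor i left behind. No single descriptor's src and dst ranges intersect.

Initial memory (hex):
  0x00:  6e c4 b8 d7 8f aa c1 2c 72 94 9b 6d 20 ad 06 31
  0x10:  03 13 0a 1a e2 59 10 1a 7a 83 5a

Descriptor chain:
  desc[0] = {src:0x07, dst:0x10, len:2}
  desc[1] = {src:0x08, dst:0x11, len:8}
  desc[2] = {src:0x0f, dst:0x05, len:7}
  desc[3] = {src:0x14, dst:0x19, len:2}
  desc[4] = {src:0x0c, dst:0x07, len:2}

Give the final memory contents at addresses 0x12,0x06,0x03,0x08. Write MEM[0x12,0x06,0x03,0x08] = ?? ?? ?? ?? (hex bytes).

MEM[0x12,0x06,0x03,0x08] = 94 2c d7 ad

[0] 0x07->0x10 len=2 : 2c 72
[1] 0x08->0x11 len=8 : 72 94 9b 6d 20 ad 06 31
[2] 0x0f->0x05 len=7 : 31 2c 72 94 9b 6d 20
[3] 0x14->0x19 len=2 : 6d 20
[4] 0x0c->0x07 len=2 : 20 ad
query mem[0x12]=0x94, mem[0x06]=0x2c, mem[0x03]=0xd7, mem[0x08]=0xad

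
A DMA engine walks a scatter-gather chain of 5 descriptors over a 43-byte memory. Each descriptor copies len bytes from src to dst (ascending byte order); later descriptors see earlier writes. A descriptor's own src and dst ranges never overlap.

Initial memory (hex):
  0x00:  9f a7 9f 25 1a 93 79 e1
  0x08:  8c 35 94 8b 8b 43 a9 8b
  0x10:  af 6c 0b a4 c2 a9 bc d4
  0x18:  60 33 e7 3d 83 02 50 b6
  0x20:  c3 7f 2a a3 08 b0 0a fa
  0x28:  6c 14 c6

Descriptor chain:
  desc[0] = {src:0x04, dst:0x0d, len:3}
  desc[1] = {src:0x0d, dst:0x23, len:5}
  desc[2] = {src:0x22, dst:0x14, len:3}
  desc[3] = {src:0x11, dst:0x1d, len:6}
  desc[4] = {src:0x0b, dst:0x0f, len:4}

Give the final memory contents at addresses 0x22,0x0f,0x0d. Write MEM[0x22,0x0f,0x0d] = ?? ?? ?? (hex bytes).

D0: mem[0x0d..0x0f] <- [1a 93 79]
D1: mem[0x23..0x27] <- [1a 93 79 af 6c]
D2: mem[0x14..0x16] <- [2a 1a 93]
D3: mem[0x1d..0x22] <- [6c 0b a4 2a 1a 93]
D4: mem[0x0f..0x12] <- [8b 8b 1a 93]
query mem[0x22]=0x93, mem[0x0f]=0x8b, mem[0x0d]=0x1a

MEM[0x22,0x0f,0x0d] = 93 8b 1a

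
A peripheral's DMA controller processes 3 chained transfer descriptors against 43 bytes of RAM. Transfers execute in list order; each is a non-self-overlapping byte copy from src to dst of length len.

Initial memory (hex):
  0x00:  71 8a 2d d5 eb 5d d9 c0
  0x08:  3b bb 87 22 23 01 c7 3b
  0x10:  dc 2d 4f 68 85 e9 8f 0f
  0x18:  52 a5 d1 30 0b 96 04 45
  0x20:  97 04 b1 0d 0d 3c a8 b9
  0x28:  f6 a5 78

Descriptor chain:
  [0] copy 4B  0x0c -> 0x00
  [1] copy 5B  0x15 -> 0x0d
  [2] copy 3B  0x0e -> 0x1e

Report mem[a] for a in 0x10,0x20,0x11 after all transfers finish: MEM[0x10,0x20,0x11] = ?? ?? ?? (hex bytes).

MEM[0x10,0x20,0x11] = 52 52 a5

  after D0: wrote 4B at 0x00 = 2301c73b
  after D1: wrote 5B at 0x0d = e98f0f52a5
  after D2: wrote 3B at 0x1e = 8f0f52
query mem[0x10]=0x52, mem[0x20]=0x52, mem[0x11]=0xa5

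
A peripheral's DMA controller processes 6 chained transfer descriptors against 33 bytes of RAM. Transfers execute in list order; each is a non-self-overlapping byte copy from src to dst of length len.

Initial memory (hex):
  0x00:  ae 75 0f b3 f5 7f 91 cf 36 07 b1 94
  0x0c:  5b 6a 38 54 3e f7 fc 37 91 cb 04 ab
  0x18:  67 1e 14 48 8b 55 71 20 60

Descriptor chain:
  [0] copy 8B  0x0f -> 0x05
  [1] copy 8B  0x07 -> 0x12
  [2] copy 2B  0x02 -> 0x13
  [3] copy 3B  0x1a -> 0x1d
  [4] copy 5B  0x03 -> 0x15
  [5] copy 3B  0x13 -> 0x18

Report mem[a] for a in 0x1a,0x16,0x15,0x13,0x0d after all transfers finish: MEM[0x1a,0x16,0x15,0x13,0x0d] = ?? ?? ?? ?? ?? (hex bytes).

[0] 0x0f->0x05 len=8 : 54 3e f7 fc 37 91 cb 04
[1] 0x07->0x12 len=8 : f7 fc 37 91 cb 04 6a 38
[2] 0x02->0x13 len=2 : 0f b3
[3] 0x1a->0x1d len=3 : 14 48 8b
[4] 0x03->0x15 len=5 : b3 f5 54 3e f7
[5] 0x13->0x18 len=3 : 0f b3 b3
query mem[0x1a]=0xb3, mem[0x16]=0xf5, mem[0x15]=0xb3, mem[0x13]=0x0f, mem[0x0d]=0x6a

MEM[0x1a,0x16,0x15,0x13,0x0d] = b3 f5 b3 0f 6a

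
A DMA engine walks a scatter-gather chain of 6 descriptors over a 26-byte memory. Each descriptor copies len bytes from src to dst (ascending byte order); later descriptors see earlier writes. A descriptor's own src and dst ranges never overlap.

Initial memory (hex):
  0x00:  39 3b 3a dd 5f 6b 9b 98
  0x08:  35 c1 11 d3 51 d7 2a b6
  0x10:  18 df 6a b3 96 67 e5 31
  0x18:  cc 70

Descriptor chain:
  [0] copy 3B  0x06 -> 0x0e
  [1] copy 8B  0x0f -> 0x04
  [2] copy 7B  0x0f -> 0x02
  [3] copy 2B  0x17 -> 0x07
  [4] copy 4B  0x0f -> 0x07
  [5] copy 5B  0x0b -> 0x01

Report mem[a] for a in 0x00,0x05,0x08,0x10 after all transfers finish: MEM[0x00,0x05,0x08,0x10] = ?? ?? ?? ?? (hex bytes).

MEM[0x00,0x05,0x08,0x10] = 39 98 35 35

[0] 0x06->0x0e len=3 : 9b 98 35
[1] 0x0f->0x04 len=8 : 98 35 df 6a b3 96 67 e5
[2] 0x0f->0x02 len=7 : 98 35 df 6a b3 96 67
[3] 0x17->0x07 len=2 : 31 cc
[4] 0x0f->0x07 len=4 : 98 35 df 6a
[5] 0x0b->0x01 len=5 : e5 51 d7 9b 98
query mem[0x00]=0x39, mem[0x05]=0x98, mem[0x08]=0x35, mem[0x10]=0x35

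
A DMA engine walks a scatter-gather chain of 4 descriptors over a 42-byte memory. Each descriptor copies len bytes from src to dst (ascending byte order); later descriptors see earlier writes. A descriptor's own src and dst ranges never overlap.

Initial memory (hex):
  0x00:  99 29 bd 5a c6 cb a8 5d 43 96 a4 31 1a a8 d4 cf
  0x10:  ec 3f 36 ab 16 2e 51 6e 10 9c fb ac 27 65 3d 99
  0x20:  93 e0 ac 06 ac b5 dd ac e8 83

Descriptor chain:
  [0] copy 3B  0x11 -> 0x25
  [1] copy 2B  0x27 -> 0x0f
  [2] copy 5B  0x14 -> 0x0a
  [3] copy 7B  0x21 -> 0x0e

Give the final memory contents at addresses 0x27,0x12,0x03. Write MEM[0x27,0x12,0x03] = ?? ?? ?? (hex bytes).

MEM[0x27,0x12,0x03] = ab 3f 5a

[0] 0x11->0x25 len=3 : 3f 36 ab
[1] 0x27->0x0f len=2 : ab e8
[2] 0x14->0x0a len=5 : 16 2e 51 6e 10
[3] 0x21->0x0e len=7 : e0 ac 06 ac 3f 36 ab
query mem[0x27]=0xab, mem[0x12]=0x3f, mem[0x03]=0x5a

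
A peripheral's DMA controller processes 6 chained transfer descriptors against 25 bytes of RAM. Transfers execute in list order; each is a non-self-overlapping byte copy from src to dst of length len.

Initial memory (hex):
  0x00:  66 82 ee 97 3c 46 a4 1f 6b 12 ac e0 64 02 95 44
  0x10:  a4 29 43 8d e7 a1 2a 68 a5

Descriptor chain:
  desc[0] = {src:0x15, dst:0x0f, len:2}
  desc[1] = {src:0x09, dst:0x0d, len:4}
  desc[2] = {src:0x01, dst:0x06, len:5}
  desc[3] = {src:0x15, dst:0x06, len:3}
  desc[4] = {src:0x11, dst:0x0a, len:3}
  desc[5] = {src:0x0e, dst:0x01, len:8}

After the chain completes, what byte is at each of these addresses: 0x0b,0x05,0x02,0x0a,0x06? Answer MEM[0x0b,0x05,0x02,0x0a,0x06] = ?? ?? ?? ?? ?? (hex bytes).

MEM[0x0b,0x05,0x02,0x0a,0x06] = 43 43 e0 29 8d

  after D0: wrote 2B at 0x0f = a12a
  after D1: wrote 4B at 0x0d = 12ace064
  after D2: wrote 5B at 0x06 = 82ee973c46
  after D3: wrote 3B at 0x06 = a12a68
  after D4: wrote 3B at 0x0a = 29438d
  after D5: wrote 8B at 0x01 = ace06429438de7a1
query mem[0x0b]=0x43, mem[0x05]=0x43, mem[0x02]=0xe0, mem[0x0a]=0x29, mem[0x06]=0x8d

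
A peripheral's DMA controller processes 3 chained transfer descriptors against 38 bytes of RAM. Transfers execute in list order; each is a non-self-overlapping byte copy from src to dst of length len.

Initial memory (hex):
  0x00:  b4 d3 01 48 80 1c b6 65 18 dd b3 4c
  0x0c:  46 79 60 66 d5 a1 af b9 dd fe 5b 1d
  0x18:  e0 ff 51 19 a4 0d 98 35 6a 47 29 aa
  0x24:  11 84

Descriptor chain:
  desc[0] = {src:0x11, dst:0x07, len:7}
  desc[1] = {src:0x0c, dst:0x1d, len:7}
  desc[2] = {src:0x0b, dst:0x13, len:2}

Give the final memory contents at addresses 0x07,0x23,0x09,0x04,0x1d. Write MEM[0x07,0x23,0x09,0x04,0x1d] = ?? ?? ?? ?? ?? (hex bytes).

MEM[0x07,0x23,0x09,0x04,0x1d] = a1 af b9 80 5b

#0 dst[0x07+7] := {0xa1,0xaf,0xb9,0xdd,0xfe,0x5b,0x1d}
#1 dst[0x1d+7] := {0x5b,0x1d,0x60,0x66,0xd5,0xa1,0xaf}
#2 dst[0x13+2] := {0xfe,0x5b}
query mem[0x07]=0xa1, mem[0x23]=0xaf, mem[0x09]=0xb9, mem[0x04]=0x80, mem[0x1d]=0x5b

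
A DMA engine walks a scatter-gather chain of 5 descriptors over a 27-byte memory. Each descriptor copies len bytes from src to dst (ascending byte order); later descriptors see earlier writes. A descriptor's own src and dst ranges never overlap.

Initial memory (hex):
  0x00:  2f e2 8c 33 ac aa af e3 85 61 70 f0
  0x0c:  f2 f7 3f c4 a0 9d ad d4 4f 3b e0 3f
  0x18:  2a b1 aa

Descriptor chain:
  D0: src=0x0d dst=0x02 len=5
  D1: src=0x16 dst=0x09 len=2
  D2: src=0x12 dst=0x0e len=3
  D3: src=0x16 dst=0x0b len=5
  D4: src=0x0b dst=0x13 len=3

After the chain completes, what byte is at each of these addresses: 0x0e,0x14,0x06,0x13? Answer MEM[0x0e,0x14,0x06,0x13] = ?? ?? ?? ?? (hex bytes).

D0: mem[0x02..0x06] <- [f7 3f c4 a0 9d]
D1: mem[0x09..0x0a] <- [e0 3f]
D2: mem[0x0e..0x10] <- [ad d4 4f]
D3: mem[0x0b..0x0f] <- [e0 3f 2a b1 aa]
D4: mem[0x13..0x15] <- [e0 3f 2a]
query mem[0x0e]=0xb1, mem[0x14]=0x3f, mem[0x06]=0x9d, mem[0x13]=0xe0

MEM[0x0e,0x14,0x06,0x13] = b1 3f 9d e0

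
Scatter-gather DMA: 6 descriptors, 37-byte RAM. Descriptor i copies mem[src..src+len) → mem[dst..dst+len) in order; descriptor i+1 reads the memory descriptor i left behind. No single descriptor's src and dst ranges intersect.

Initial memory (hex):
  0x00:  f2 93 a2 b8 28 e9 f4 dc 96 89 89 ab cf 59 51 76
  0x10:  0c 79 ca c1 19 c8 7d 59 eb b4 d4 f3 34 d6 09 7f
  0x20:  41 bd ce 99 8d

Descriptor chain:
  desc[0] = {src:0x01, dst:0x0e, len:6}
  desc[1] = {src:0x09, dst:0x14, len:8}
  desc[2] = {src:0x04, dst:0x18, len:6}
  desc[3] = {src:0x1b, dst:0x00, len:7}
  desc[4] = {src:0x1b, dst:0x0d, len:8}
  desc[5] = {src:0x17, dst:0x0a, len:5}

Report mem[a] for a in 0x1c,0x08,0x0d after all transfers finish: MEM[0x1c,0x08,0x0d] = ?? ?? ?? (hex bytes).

MEM[0x1c,0x08,0x0d] = 96 96 f4

  after D0: wrote 6B at 0x0e = 93a2b828e9f4
  after D1: wrote 8B at 0x14 = 8989abcf5993a2b8
  after D2: wrote 6B at 0x18 = 28e9f4dc9689
  after D3: wrote 7B at 0x00 = dc9689097f41bd
  after D4: wrote 8B at 0x0d = dc9689097f41bdce
  after D5: wrote 5B at 0x0a = cf28e9f4dc
query mem[0x1c]=0x96, mem[0x08]=0x96, mem[0x0d]=0xf4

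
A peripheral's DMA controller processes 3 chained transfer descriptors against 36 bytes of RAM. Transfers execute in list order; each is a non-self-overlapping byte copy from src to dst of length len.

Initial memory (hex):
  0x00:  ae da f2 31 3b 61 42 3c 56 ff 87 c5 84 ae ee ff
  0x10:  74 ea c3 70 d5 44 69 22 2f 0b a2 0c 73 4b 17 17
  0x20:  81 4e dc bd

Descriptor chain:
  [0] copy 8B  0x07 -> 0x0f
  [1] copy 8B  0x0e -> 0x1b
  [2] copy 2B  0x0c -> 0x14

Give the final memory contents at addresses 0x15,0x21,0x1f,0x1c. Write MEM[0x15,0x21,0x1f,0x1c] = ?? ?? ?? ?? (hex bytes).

MEM[0x15,0x21,0x1f,0x1c] = ae 84 87 3c

#0 dst[0x0f+8] := {0x3c,0x56,0xff,0x87,0xc5,0x84,0xae,0xee}
#1 dst[0x1b+8] := {0xee,0x3c,0x56,0xff,0x87,0xc5,0x84,0xae}
#2 dst[0x14+2] := {0x84,0xae}
query mem[0x15]=0xae, mem[0x21]=0x84, mem[0x1f]=0x87, mem[0x1c]=0x3c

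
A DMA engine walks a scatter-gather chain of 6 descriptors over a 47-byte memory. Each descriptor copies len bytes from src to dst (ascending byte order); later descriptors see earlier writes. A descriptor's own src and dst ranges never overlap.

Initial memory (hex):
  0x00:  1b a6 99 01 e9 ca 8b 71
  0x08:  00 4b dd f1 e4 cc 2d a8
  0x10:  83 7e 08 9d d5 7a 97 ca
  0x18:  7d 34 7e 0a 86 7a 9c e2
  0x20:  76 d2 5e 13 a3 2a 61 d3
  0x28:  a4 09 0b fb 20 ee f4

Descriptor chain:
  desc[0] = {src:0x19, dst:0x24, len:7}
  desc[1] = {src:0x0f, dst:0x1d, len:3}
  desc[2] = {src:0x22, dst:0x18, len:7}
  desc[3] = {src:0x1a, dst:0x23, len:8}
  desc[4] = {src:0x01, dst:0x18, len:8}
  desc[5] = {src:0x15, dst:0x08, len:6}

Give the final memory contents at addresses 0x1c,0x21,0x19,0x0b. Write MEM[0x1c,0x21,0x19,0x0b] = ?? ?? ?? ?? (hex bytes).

MEM[0x1c,0x21,0x19,0x0b] = ca d2 99 a6

  after D0: wrote 7B at 0x24 = 347e0a867a9ce2
  after D1: wrote 3B at 0x1d = a8837e
  after D2: wrote 7B at 0x18 = 5e13347e0a867a
  after D3: wrote 8B at 0x23 = 347e0a867a7e76d2
  after D4: wrote 8B at 0x18 = a69901e9ca8b7100
  after D5: wrote 6B at 0x08 = 7a97caa69901
query mem[0x1c]=0xca, mem[0x21]=0xd2, mem[0x19]=0x99, mem[0x0b]=0xa6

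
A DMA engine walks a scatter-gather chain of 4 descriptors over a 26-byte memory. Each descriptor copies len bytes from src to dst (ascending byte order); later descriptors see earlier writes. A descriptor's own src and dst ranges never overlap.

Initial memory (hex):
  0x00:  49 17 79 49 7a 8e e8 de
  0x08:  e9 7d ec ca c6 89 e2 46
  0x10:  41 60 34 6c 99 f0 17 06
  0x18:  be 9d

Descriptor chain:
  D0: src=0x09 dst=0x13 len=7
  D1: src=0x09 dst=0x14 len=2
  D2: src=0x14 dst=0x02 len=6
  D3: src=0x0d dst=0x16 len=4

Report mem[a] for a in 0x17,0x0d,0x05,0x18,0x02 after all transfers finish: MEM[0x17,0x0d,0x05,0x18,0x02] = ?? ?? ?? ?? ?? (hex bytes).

  after D0: wrote 7B at 0x13 = 7deccac689e246
  after D1: wrote 2B at 0x14 = 7dec
  after D2: wrote 6B at 0x02 = 7decc689e246
  after D3: wrote 4B at 0x16 = 89e24641
query mem[0x17]=0xe2, mem[0x0d]=0x89, mem[0x05]=0x89, mem[0x18]=0x46, mem[0x02]=0x7d

MEM[0x17,0x0d,0x05,0x18,0x02] = e2 89 89 46 7d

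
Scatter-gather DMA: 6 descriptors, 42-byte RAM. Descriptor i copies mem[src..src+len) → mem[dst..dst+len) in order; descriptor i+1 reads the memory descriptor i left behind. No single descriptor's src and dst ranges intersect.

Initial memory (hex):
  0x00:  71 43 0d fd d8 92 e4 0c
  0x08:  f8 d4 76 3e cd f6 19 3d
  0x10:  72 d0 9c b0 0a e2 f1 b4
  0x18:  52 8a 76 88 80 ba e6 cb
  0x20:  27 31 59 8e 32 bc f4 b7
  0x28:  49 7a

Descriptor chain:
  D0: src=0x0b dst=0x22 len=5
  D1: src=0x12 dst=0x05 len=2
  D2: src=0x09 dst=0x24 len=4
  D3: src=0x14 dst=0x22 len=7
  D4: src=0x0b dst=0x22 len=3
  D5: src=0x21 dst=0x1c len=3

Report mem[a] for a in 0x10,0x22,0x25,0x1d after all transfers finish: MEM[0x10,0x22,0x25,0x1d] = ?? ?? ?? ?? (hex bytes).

[0] 0x0b->0x22 len=5 : 3e cd f6 19 3d
[1] 0x12->0x05 len=2 : 9c b0
[2] 0x09->0x24 len=4 : d4 76 3e cd
[3] 0x14->0x22 len=7 : 0a e2 f1 b4 52 8a 76
[4] 0x0b->0x22 len=3 : 3e cd f6
[5] 0x21->0x1c len=3 : 31 3e cd
query mem[0x10]=0x72, mem[0x22]=0x3e, mem[0x25]=0xb4, mem[0x1d]=0x3e

MEM[0x10,0x22,0x25,0x1d] = 72 3e b4 3e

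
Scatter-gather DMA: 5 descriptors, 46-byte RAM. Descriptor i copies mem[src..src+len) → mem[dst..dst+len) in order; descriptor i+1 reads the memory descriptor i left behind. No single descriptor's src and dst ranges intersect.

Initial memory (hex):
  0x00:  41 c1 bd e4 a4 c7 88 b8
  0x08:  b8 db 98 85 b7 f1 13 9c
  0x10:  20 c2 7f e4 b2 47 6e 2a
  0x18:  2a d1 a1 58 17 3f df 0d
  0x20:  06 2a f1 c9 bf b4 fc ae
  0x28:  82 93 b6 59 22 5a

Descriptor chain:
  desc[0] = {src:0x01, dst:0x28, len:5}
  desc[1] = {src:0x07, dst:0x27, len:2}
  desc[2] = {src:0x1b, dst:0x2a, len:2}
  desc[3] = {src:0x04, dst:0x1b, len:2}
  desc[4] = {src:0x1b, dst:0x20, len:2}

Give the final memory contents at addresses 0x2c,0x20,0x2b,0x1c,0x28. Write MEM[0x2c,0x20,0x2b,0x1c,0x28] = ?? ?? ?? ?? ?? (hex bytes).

D0: mem[0x28..0x2c] <- [c1 bd e4 a4 c7]
D1: mem[0x27..0x28] <- [b8 b8]
D2: mem[0x2a..0x2b] <- [58 17]
D3: mem[0x1b..0x1c] <- [a4 c7]
D4: mem[0x20..0x21] <- [a4 c7]
query mem[0x2c]=0xc7, mem[0x20]=0xa4, mem[0x2b]=0x17, mem[0x1c]=0xc7, mem[0x28]=0xb8

MEM[0x2c,0x20,0x2b,0x1c,0x28] = c7 a4 17 c7 b8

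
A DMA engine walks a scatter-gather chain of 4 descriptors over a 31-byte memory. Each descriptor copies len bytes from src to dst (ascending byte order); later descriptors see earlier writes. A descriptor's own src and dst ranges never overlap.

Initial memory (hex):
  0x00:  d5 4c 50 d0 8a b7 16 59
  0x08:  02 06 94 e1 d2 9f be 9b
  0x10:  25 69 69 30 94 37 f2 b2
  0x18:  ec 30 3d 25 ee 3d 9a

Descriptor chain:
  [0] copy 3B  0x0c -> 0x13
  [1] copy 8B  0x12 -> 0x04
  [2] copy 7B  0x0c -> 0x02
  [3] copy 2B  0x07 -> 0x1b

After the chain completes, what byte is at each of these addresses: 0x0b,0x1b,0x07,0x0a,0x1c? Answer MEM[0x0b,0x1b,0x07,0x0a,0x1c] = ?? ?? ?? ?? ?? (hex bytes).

  after D0: wrote 3B at 0x13 = d29fbe
  after D1: wrote 8B at 0x04 = 69d29fbef2b2ec30
  after D2: wrote 7B at 0x02 = d29fbe9b256969
  after D3: wrote 2B at 0x1b = 6969
query mem[0x0b]=0x30, mem[0x1b]=0x69, mem[0x07]=0x69, mem[0x0a]=0xec, mem[0x1c]=0x69

MEM[0x0b,0x1b,0x07,0x0a,0x1c] = 30 69 69 ec 69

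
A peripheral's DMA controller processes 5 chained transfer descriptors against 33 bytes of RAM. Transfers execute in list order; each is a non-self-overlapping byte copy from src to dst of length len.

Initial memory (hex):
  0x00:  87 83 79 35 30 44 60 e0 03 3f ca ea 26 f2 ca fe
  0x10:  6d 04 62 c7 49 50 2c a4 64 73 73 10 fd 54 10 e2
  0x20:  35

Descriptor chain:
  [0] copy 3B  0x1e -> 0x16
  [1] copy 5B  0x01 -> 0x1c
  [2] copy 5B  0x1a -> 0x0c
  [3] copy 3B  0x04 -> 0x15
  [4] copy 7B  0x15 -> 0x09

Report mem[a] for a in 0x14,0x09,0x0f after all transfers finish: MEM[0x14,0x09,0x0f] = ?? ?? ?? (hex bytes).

[0] 0x1e->0x16 len=3 : 10 e2 35
[1] 0x01->0x1c len=5 : 83 79 35 30 44
[2] 0x1a->0x0c len=5 : 73 10 83 79 35
[3] 0x04->0x15 len=3 : 30 44 60
[4] 0x15->0x09 len=7 : 30 44 60 35 73 73 10
query mem[0x14]=0x49, mem[0x09]=0x30, mem[0x0f]=0x10

MEM[0x14,0x09,0x0f] = 49 30 10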